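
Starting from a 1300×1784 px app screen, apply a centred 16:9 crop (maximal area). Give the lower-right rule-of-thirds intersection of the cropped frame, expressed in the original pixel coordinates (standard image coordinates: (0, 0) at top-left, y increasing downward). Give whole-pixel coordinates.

(867, 1014)

1300/1784 < 16/9, so the 16:9 crop keeps the full width 1300 and trims height to 1300 × 9/16 = 731.25 px.
Top offset = (1784 − 731.25)/2 = 526.38 px; left offset = 0.
Lower-right is two-thirds across and two-thirds down within the crop:
x = 0.00 + 2 × 1300.00/3 ≈ 867; y = 526.38 + 2 × 731.25/3 ≈ 1014.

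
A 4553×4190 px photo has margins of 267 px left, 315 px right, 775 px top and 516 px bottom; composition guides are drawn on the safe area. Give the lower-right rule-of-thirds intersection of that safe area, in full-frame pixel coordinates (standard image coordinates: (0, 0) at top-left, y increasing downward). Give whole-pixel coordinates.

(2914, 2708)

Content width = 4553 − 267 − 315 = 3971 px; content height = 4190 − 775 − 516 = 2899 px.
Lower-right is two-thirds across and two-thirds down within the safe area.
x = 267 + 2 × 3971/3 = 267 + 2647.33 ≈ 2914
y = 775 + 2 × 2899/3 = 775 + 1932.67 ≈ 2708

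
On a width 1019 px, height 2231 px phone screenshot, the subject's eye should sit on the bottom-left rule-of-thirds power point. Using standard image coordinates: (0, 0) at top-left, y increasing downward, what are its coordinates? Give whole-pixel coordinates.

x = 340 px, y = 1487 px

The bottom-left point sits one-third of the way across and two-thirds of the way down.
x = 1 × 1019/3 ≈ 340; y = 2 × 2231/3 ≈ 1487.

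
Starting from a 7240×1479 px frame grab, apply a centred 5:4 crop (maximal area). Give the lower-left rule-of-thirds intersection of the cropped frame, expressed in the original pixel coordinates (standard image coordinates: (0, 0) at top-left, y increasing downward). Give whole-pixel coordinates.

x = 3312 px, y = 986 px

7240/1479 > 5/4, so the 5:4 crop keeps the full height 1479 and trims width to 1479 × 5/4 = 1848.75 px.
Left offset = (7240 − 1848.75)/2 = 2695.62 px; top offset = 0.
Lower-left is one-third across and two-thirds down within the crop:
x = 2695.62 + 1 × 1848.75/3 ≈ 3312; y = 0.00 + 2 × 1479.00/3 ≈ 986.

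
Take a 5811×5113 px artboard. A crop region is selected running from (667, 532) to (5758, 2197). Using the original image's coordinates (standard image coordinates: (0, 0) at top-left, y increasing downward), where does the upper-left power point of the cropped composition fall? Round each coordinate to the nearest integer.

Crop width = 5758 − 667 = 5091 px; one third is 1697.00 px.
Crop height = 2197 − 532 = 1665 px; one third is 555.00 px.
The upper-left point is one-third across and one-third down within the crop:
x = 667 + 1 × 1697.00 ≈ 2364; y = 532 + 1 × 555.00 ≈ 1087.

x = 2364 px, y = 1087 px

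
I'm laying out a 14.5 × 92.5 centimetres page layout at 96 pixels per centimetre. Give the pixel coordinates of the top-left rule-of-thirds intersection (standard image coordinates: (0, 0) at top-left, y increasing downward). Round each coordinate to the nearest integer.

In pixels the canvas is 14.5 × 96 = 1392 wide and 92.5 × 96 = 8880 tall.
The top-left point is one-third across and one-third down:
x = 1 × 1392/3 ≈ 464; y = 1 × 8880/3 ≈ 2960.

x = 464 px, y = 2960 px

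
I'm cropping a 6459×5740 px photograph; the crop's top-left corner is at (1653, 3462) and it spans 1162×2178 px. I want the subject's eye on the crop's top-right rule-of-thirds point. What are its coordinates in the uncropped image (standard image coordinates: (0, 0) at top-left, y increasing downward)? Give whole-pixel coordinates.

One third of the crop width 1162 is 387.33 px.
One third of the crop height 2178 is 726.00 px.
The top-right point is two-thirds across and one-third down within the crop:
x = 1653 + 2 × 387.33 ≈ 2428; y = 3462 + 1 × 726.00 ≈ 4188.

(2428, 4188)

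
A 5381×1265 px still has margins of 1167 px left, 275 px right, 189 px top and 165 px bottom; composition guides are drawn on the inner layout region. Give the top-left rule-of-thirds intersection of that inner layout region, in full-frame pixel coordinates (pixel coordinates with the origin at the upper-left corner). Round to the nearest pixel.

Content width = 5381 − 1167 − 275 = 3939 px; content height = 1265 − 189 − 165 = 911 px.
Top-left is one-third across and one-third down within the inner layout region.
x = 1167 + 1 × 3939/3 = 1167 + 1313.00 ≈ 2480
y = 189 + 1 × 911/3 = 189 + 303.67 ≈ 493

(2480, 493)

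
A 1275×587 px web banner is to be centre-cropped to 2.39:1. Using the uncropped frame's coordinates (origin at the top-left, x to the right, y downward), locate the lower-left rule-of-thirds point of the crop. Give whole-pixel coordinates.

1275/587 < 2.39/1, so the 2.39:1 crop keeps the full width 1275 and trims height to 1275 × 1/2.39 = 533.47 px.
Top offset = (587 − 533.47)/2 = 26.76 px; left offset = 0.
Lower-left is one-third across and two-thirds down within the crop:
x = 0.00 + 1 × 1275.00/3 ≈ 425; y = 26.76 + 2 × 533.47/3 ≈ 382.

x = 425 px, y = 382 px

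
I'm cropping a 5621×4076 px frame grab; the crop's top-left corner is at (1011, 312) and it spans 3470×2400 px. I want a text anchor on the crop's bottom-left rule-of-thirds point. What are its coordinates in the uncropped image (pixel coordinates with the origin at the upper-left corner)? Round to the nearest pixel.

One third of the crop width 3470 is 1156.67 px.
One third of the crop height 2400 is 800.00 px.
The bottom-left point is one-third across and two-thirds down within the crop:
x = 1011 + 1 × 1156.67 ≈ 2168; y = 312 + 2 × 800.00 ≈ 1912.

(2168, 1912)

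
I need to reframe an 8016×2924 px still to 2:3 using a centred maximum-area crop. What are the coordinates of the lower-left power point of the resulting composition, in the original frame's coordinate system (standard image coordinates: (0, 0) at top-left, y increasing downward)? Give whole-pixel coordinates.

(3683, 1949)

8016/2924 > 2/3, so the 2:3 crop keeps the full height 2924 and trims width to 2924 × 2/3 = 1949.33 px.
Left offset = (8016 − 1949.33)/2 = 3033.33 px; top offset = 0.
Lower-left is one-third across and two-thirds down within the crop:
x = 3033.33 + 1 × 1949.33/3 ≈ 3683; y = 0.00 + 2 × 2924.00/3 ≈ 1949.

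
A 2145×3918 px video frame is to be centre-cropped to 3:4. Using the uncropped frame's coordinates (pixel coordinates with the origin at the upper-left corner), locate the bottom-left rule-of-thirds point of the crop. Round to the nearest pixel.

2145/3918 < 3/4, so the 3:4 crop keeps the full width 2145 and trims height to 2145 × 4/3 = 2860.00 px.
Top offset = (3918 − 2860.00)/2 = 529.00 px; left offset = 0.
Bottom-left is one-third across and two-thirds down within the crop:
x = 0.00 + 1 × 2145.00/3 ≈ 715; y = 529.00 + 2 × 2860.00/3 ≈ 2436.

(715, 2436)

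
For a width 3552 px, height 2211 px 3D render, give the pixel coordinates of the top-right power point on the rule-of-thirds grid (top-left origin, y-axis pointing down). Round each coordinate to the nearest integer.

The top-right point sits two-thirds of the way across and one-third of the way down.
x = 2 × 3552/3 ≈ 2368; y = 1 × 2211/3 ≈ 737.

x = 2368 px, y = 737 px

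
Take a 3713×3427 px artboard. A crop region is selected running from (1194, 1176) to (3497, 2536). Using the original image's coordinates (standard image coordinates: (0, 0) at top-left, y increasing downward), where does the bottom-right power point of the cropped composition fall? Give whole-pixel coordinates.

x = 2729 px, y = 2083 px

Crop width = 3497 − 1194 = 2303 px; one third is 767.67 px.
Crop height = 2536 − 1176 = 1360 px; one third is 453.33 px.
The bottom-right point is two-thirds across and two-thirds down within the crop:
x = 1194 + 2 × 767.67 ≈ 2729; y = 1176 + 2 × 453.33 ≈ 2083.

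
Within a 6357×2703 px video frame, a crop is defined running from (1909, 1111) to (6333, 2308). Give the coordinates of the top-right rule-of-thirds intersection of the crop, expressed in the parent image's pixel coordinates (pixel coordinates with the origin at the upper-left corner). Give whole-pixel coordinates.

Crop width = 6333 − 1909 = 4424 px; one third is 1474.67 px.
Crop height = 2308 − 1111 = 1197 px; one third is 399.00 px.
The top-right point is two-thirds across and one-third down within the crop:
x = 1909 + 2 × 1474.67 ≈ 4858; y = 1111 + 1 × 399.00 ≈ 1510.

(4858, 1510)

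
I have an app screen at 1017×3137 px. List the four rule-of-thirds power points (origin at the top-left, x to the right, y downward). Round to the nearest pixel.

One third of 1017 is 339; one third of 3137 is 1045.67.
Vertical third lines at x = 339 and x = 678; horizontal third lines at y = 1046 and y = 2091.

(339, 1046), (678, 1046), (339, 2091), (678, 2091)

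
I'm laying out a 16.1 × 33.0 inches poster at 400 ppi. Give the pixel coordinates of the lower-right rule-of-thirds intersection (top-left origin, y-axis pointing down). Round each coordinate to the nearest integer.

In pixels the canvas is 16.1 × 400 = 6440 wide and 33.0 × 400 = 13200 tall.
The lower-right point is two-thirds across and two-thirds down:
x = 2 × 6440/3 ≈ 4293; y = 2 × 13200/3 ≈ 8800.

x = 4293 px, y = 8800 px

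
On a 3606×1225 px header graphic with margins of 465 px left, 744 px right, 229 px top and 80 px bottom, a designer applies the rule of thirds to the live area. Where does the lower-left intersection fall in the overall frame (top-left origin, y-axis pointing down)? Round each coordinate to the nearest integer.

x = 1264 px, y = 840 px

Content width = 3606 − 465 − 744 = 2397 px; content height = 1225 − 229 − 80 = 916 px.
Lower-left is one-third across and two-thirds down within the live area.
x = 465 + 1 × 2397/3 = 465 + 799.00 ≈ 1264
y = 229 + 2 × 916/3 = 229 + 610.67 ≈ 840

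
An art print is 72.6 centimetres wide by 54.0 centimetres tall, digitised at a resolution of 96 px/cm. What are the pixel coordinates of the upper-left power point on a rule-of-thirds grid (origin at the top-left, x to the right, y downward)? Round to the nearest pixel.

x = 2323 px, y = 1728 px

In pixels the canvas is 72.6 × 96 = 6969.6 wide and 54.0 × 96 = 5184 tall.
The upper-left point is one-third across and one-third down:
x = 1 × 6969.6/3 ≈ 2323; y = 1 × 5184/3 ≈ 1728.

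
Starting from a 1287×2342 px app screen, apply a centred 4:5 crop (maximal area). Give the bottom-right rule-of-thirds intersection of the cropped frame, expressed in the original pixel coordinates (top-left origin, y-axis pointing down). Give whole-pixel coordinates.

1287/2342 < 4/5, so the 4:5 crop keeps the full width 1287 and trims height to 1287 × 5/4 = 1608.75 px.
Top offset = (2342 − 1608.75)/2 = 366.62 px; left offset = 0.
Bottom-right is two-thirds across and two-thirds down within the crop:
x = 0.00 + 2 × 1287.00/3 ≈ 858; y = 366.62 + 2 × 1608.75/3 ≈ 1439.

(858, 1439)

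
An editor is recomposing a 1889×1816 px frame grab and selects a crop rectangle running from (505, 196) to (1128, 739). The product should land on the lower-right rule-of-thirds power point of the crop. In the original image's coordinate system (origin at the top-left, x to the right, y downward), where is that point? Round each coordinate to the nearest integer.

Crop width = 1128 − 505 = 623 px; one third is 207.67 px.
Crop height = 739 − 196 = 543 px; one third is 181.00 px.
The lower-right point is two-thirds across and two-thirds down within the crop:
x = 505 + 2 × 207.67 ≈ 920; y = 196 + 2 × 181.00 ≈ 558.

(920, 558)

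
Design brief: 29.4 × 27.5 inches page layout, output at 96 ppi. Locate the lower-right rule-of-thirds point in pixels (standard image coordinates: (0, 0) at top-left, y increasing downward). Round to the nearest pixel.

In pixels the canvas is 29.4 × 96 = 2822.4 wide and 27.5 × 96 = 2640 tall.
The lower-right point is two-thirds across and two-thirds down:
x = 2 × 2822.4/3 ≈ 1882; y = 2 × 2640/3 ≈ 1760.

(1882, 1760)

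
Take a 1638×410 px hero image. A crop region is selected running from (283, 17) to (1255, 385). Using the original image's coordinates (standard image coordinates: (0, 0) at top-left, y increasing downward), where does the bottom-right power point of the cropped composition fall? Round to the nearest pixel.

x = 931 px, y = 262 px

Crop width = 1255 − 283 = 972 px; one third is 324.00 px.
Crop height = 385 − 17 = 368 px; one third is 122.67 px.
The bottom-right point is two-thirds across and two-thirds down within the crop:
x = 283 + 2 × 324.00 ≈ 931; y = 17 + 2 × 122.67 ≈ 262.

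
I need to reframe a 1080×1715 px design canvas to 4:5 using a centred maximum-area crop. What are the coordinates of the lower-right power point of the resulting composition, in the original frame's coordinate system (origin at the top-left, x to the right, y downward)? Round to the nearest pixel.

1080/1715 < 4/5, so the 4:5 crop keeps the full width 1080 and trims height to 1080 × 5/4 = 1350.00 px.
Top offset = (1715 − 1350.00)/2 = 182.50 px; left offset = 0.
Lower-right is two-thirds across and two-thirds down within the crop:
x = 0.00 + 2 × 1080.00/3 ≈ 720; y = 182.50 + 2 × 1350.00/3 ≈ 1083.

(720, 1083)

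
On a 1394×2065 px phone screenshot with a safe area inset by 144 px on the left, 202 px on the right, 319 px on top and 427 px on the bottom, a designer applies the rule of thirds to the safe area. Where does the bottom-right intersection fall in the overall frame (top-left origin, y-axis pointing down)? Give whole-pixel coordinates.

(843, 1198)

Content width = 1394 − 144 − 202 = 1048 px; content height = 2065 − 319 − 427 = 1319 px.
Bottom-right is two-thirds across and two-thirds down within the safe area.
x = 144 + 2 × 1048/3 = 144 + 698.67 ≈ 843
y = 319 + 2 × 1319/3 = 319 + 879.33 ≈ 1198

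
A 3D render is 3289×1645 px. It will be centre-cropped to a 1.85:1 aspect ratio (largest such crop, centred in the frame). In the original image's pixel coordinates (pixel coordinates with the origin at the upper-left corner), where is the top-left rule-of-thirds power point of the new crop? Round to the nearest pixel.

3289/1645 > 1.85/1, so the 1.85:1 crop keeps the full height 1645 and trims width to 1645 × 1.85/1 = 3043.25 px.
Left offset = (3289 − 3043.25)/2 = 122.88 px; top offset = 0.
Top-left is one-third across and one-third down within the crop:
x = 122.88 + 1 × 3043.25/3 ≈ 1137; y = 0.00 + 1 × 1645.00/3 ≈ 548.

x = 1137 px, y = 548 px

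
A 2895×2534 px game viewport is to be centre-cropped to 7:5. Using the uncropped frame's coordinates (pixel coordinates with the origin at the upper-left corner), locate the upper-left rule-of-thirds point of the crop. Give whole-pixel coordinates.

(965, 922)

2895/2534 < 7/5, so the 7:5 crop keeps the full width 2895 and trims height to 2895 × 5/7 = 2067.86 px.
Top offset = (2534 − 2067.86)/2 = 233.07 px; left offset = 0.
Upper-left is one-third across and one-third down within the crop:
x = 0.00 + 1 × 2895.00/3 ≈ 965; y = 233.07 + 1 × 2067.86/3 ≈ 922.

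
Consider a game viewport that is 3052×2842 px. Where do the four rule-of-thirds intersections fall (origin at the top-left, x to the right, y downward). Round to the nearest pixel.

(1017, 947), (2035, 947), (1017, 1895), (2035, 1895)

One third of 3052 is 1017.33; one third of 2842 is 947.33.
Vertical third lines at x = 1017 and x = 2035; horizontal third lines at y = 947 and y = 1895.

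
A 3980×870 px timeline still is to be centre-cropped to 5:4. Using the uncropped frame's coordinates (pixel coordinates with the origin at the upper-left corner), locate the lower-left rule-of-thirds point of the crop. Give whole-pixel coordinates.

x = 1809 px, y = 580 px

3980/870 > 5/4, so the 5:4 crop keeps the full height 870 and trims width to 870 × 5/4 = 1087.50 px.
Left offset = (3980 − 1087.50)/2 = 1446.25 px; top offset = 0.
Lower-left is one-third across and two-thirds down within the crop:
x = 1446.25 + 1 × 1087.50/3 ≈ 1809; y = 0.00 + 2 × 870.00/3 ≈ 580.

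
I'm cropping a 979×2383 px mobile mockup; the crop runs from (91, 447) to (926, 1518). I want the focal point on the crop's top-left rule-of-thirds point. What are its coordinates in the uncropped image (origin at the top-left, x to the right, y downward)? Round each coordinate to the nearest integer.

x = 369 px, y = 804 px

Crop width = 926 − 91 = 835 px; one third is 278.33 px.
Crop height = 1518 − 447 = 1071 px; one third is 357.00 px.
The top-left point is one-third across and one-third down within the crop:
x = 91 + 1 × 278.33 ≈ 369; y = 447 + 1 × 357.00 ≈ 804.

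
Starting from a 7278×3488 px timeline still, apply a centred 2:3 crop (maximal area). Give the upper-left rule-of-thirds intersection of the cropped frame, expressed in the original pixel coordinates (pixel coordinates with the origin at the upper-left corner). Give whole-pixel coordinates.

7278/3488 > 2/3, so the 2:3 crop keeps the full height 3488 and trims width to 3488 × 2/3 = 2325.33 px.
Left offset = (7278 − 2325.33)/2 = 2476.33 px; top offset = 0.
Upper-left is one-third across and one-third down within the crop:
x = 2476.33 + 1 × 2325.33/3 ≈ 3251; y = 0.00 + 1 × 3488.00/3 ≈ 1163.

x = 3251 px, y = 1163 px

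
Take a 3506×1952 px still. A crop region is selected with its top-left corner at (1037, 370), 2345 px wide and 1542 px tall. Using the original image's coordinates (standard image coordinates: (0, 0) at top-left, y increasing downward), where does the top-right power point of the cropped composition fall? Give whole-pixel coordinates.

(2600, 884)

One third of the crop width 2345 is 781.67 px.
One third of the crop height 1542 is 514.00 px.
The top-right point is two-thirds across and one-third down within the crop:
x = 1037 + 2 × 781.67 ≈ 2600; y = 370 + 1 × 514.00 ≈ 884.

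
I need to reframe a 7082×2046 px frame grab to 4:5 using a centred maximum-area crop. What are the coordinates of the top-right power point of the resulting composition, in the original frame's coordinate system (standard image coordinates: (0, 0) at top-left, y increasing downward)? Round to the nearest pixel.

(3814, 682)

7082/2046 > 4/5, so the 4:5 crop keeps the full height 2046 and trims width to 2046 × 4/5 = 1636.80 px.
Left offset = (7082 − 1636.80)/2 = 2722.60 px; top offset = 0.
Top-right is two-thirds across and one-third down within the crop:
x = 2722.60 + 2 × 1636.80/3 ≈ 3814; y = 0.00 + 1 × 2046.00/3 ≈ 682.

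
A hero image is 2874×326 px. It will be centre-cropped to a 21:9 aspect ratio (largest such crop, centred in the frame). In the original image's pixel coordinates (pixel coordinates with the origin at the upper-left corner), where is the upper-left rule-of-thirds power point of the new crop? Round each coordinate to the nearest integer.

2874/326 > 21/9, so the 21:9 crop keeps the full height 326 and trims width to 326 × 21/9 = 760.67 px.
Left offset = (2874 − 760.67)/2 = 1056.67 px; top offset = 0.
Upper-left is one-third across and one-third down within the crop:
x = 1056.67 + 1 × 760.67/3 ≈ 1310; y = 0.00 + 1 × 326.00/3 ≈ 109.

(1310, 109)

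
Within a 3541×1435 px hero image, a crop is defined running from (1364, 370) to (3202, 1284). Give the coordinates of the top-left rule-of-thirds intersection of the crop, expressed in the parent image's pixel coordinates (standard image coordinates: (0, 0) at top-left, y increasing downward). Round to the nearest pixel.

Crop width = 3202 − 1364 = 1838 px; one third is 612.67 px.
Crop height = 1284 − 370 = 914 px; one third is 304.67 px.
The top-left point is one-third across and one-third down within the crop:
x = 1364 + 1 × 612.67 ≈ 1977; y = 370 + 1 × 304.67 ≈ 675.

x = 1977 px, y = 675 px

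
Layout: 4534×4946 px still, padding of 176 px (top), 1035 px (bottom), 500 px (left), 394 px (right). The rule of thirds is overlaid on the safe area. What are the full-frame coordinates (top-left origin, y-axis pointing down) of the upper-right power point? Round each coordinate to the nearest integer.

x = 2927 px, y = 1421 px

Content width = 4534 − 500 − 394 = 3640 px; content height = 4946 − 176 − 1035 = 3735 px.
Upper-right is two-thirds across and one-third down within the safe area.
x = 500 + 2 × 3640/3 = 500 + 2426.67 ≈ 2927
y = 176 + 1 × 3735/3 = 176 + 1245.00 ≈ 1421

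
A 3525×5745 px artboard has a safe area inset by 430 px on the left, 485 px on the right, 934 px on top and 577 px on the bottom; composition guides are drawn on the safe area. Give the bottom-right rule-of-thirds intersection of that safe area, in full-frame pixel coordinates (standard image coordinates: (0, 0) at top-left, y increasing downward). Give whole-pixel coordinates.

Content width = 3525 − 430 − 485 = 2610 px; content height = 5745 − 934 − 577 = 4234 px.
Bottom-right is two-thirds across and two-thirds down within the safe area.
x = 430 + 2 × 2610/3 = 430 + 1740.00 ≈ 2170
y = 934 + 2 × 4234/3 = 934 + 2822.67 ≈ 3757

x = 2170 px, y = 3757 px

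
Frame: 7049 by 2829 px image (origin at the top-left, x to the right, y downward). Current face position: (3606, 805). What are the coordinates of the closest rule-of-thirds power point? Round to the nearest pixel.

x = 4699 px, y = 943 px

Third lines: x ∈ {2350, 4699}, y ∈ {943, 1886}.
3606 is closer to x = 4699; 805 is closer to y = 943.
So the nearest intersection is the upper-right power point.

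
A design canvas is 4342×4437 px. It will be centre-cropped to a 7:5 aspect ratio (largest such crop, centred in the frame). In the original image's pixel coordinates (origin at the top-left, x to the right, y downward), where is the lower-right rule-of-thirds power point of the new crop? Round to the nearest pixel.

(2895, 2735)

4342/4437 < 7/5, so the 7:5 crop keeps the full width 4342 and trims height to 4342 × 5/7 = 3101.43 px.
Top offset = (4437 − 3101.43)/2 = 667.79 px; left offset = 0.
Lower-right is two-thirds across and two-thirds down within the crop:
x = 0.00 + 2 × 4342.00/3 ≈ 2895; y = 667.79 + 2 × 3101.43/3 ≈ 2735.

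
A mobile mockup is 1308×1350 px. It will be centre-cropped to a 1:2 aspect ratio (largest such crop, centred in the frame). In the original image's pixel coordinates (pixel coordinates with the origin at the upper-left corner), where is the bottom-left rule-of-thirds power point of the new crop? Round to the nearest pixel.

(542, 900)

1308/1350 > 1/2, so the 1:2 crop keeps the full height 1350 and trims width to 1350 × 1/2 = 675.00 px.
Left offset = (1308 − 675.00)/2 = 316.50 px; top offset = 0.
Bottom-left is one-third across and two-thirds down within the crop:
x = 316.50 + 1 × 675.00/3 ≈ 542; y = 0.00 + 2 × 1350.00/3 ≈ 900.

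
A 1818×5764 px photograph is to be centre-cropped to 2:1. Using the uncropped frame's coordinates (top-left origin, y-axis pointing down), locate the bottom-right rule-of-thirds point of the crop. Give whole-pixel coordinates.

x = 1212 px, y = 3034 px

1818/5764 < 2/1, so the 2:1 crop keeps the full width 1818 and trims height to 1818 × 1/2 = 909.00 px.
Top offset = (5764 − 909.00)/2 = 2427.50 px; left offset = 0.
Bottom-right is two-thirds across and two-thirds down within the crop:
x = 0.00 + 2 × 1818.00/3 ≈ 1212; y = 2427.50 + 2 × 909.00/3 ≈ 3034.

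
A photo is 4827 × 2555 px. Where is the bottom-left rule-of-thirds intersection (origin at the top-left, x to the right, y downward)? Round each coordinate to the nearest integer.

The bottom-left point sits one-third of the way across and two-thirds of the way down.
x = 1 × 4827/3 ≈ 1609; y = 2 × 2555/3 ≈ 1703.

x = 1609 px, y = 1703 px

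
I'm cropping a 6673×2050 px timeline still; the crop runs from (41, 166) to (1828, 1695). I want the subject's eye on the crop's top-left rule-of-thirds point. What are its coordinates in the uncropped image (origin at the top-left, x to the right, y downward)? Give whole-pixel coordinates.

Crop width = 1828 − 41 = 1787 px; one third is 595.67 px.
Crop height = 1695 − 166 = 1529 px; one third is 509.67 px.
The top-left point is one-third across and one-third down within the crop:
x = 41 + 1 × 595.67 ≈ 637; y = 166 + 1 × 509.67 ≈ 676.

x = 637 px, y = 676 px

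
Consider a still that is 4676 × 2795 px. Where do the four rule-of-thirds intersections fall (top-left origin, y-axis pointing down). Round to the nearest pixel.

One third of 4676 is 1558.67; one third of 2795 is 931.67.
Vertical third lines at x = 1559 and x = 3117; horizontal third lines at y = 932 and y = 1863.

(1559, 932), (3117, 932), (1559, 1863), (3117, 1863)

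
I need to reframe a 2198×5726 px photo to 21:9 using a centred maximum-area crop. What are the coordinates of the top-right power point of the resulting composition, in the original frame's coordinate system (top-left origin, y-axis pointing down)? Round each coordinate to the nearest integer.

2198/5726 < 21/9, so the 21:9 crop keeps the full width 2198 and trims height to 2198 × 9/21 = 942.00 px.
Top offset = (5726 − 942.00)/2 = 2392.00 px; left offset = 0.
Top-right is two-thirds across and one-third down within the crop:
x = 0.00 + 2 × 2198.00/3 ≈ 1465; y = 2392.00 + 1 × 942.00/3 ≈ 2706.

(1465, 2706)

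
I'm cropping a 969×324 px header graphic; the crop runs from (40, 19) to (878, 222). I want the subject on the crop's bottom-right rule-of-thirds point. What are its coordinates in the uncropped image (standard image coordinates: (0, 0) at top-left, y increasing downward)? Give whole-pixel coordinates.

x = 599 px, y = 154 px

Crop width = 878 − 40 = 838 px; one third is 279.33 px.
Crop height = 222 − 19 = 203 px; one third is 67.67 px.
The bottom-right point is two-thirds across and two-thirds down within the crop:
x = 40 + 2 × 279.33 ≈ 599; y = 19 + 2 × 67.67 ≈ 154.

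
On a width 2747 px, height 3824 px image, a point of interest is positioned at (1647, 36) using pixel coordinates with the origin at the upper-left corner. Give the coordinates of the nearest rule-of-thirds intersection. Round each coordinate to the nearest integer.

Third lines: x ∈ {916, 1831}, y ∈ {1275, 2549}.
1647 is closer to x = 1831; 36 is closer to y = 1275.
So the nearest intersection is the upper-right power point.

(1831, 1275)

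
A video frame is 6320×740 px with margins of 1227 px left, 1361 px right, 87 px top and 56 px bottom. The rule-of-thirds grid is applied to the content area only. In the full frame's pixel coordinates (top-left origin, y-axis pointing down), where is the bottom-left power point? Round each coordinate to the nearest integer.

x = 2471 px, y = 485 px

Content width = 6320 − 1227 − 1361 = 3732 px; content height = 740 − 87 − 56 = 597 px.
Bottom-left is one-third across and two-thirds down within the content area.
x = 1227 + 1 × 3732/3 = 1227 + 1244.00 ≈ 2471
y = 87 + 2 × 597/3 = 87 + 398.00 ≈ 485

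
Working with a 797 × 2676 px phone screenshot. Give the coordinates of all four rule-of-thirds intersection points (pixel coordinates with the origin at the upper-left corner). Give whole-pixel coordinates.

(266, 892), (531, 892), (266, 1784), (531, 1784)

One third of 797 is 265.67; one third of 2676 is 892.
Vertical third lines at x = 266 and x = 531; horizontal third lines at y = 892 and y = 1784.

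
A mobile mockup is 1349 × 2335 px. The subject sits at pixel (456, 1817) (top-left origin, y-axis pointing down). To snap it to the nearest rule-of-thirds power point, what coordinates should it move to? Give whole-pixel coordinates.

Third lines: x ∈ {450, 899}, y ∈ {778, 1557}.
456 is closer to x = 450; 1817 is closer to y = 1557.
So the nearest intersection is the lower-left power point.

(450, 1557)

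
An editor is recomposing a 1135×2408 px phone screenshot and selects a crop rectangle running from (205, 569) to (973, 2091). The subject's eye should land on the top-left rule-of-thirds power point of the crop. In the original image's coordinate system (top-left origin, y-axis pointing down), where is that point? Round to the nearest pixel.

Crop width = 973 − 205 = 768 px; one third is 256.00 px.
Crop height = 2091 − 569 = 1522 px; one third is 507.33 px.
The top-left point is one-third across and one-third down within the crop:
x = 205 + 1 × 256.00 ≈ 461; y = 569 + 1 × 507.33 ≈ 1076.

(461, 1076)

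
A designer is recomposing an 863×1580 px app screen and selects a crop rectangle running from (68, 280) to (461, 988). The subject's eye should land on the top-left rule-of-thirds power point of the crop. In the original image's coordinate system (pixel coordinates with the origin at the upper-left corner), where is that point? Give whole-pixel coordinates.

Crop width = 461 − 68 = 393 px; one third is 131.00 px.
Crop height = 988 − 280 = 708 px; one third is 236.00 px.
The top-left point is one-third across and one-third down within the crop:
x = 68 + 1 × 131.00 ≈ 199; y = 280 + 1 × 236.00 ≈ 516.

(199, 516)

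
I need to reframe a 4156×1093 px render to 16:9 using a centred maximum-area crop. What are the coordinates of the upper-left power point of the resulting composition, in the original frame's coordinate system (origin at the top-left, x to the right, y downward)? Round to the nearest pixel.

(1754, 364)

4156/1093 > 16/9, so the 16:9 crop keeps the full height 1093 and trims width to 1093 × 16/9 = 1943.11 px.
Left offset = (4156 − 1943.11)/2 = 1106.44 px; top offset = 0.
Upper-left is one-third across and one-third down within the crop:
x = 1106.44 + 1 × 1943.11/3 ≈ 1754; y = 0.00 + 1 × 1093.00/3 ≈ 364.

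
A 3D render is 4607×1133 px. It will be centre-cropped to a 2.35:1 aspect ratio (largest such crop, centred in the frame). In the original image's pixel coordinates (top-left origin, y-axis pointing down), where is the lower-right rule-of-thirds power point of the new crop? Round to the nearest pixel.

x = 2747 px, y = 755 px

4607/1133 > 2.35/1, so the 2.35:1 crop keeps the full height 1133 and trims width to 1133 × 2.35/1 = 2662.55 px.
Left offset = (4607 − 2662.55)/2 = 972.22 px; top offset = 0.
Lower-right is two-thirds across and two-thirds down within the crop:
x = 972.22 + 2 × 2662.55/3 ≈ 2747; y = 0.00 + 2 × 1133.00/3 ≈ 755.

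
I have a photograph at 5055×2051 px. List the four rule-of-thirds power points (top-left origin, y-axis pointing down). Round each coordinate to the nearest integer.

(1685, 684), (3370, 684), (1685, 1367), (3370, 1367)

One third of 5055 is 1685; one third of 2051 is 683.67.
Vertical third lines at x = 1685 and x = 3370; horizontal third lines at y = 684 and y = 1367.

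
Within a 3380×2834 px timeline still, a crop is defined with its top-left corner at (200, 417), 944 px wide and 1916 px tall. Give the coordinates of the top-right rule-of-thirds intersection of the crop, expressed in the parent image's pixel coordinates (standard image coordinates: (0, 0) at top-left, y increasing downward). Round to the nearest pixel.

x = 829 px, y = 1056 px

One third of the crop width 944 is 314.67 px.
One third of the crop height 1916 is 638.67 px.
The top-right point is two-thirds across and one-third down within the crop:
x = 200 + 2 × 314.67 ≈ 829; y = 417 + 1 × 638.67 ≈ 1056.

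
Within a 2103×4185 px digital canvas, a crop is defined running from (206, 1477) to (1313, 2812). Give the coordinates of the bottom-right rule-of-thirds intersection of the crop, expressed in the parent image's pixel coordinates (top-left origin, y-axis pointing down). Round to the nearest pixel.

x = 944 px, y = 2367 px

Crop width = 1313 − 206 = 1107 px; one third is 369.00 px.
Crop height = 2812 − 1477 = 1335 px; one third is 445.00 px.
The bottom-right point is two-thirds across and two-thirds down within the crop:
x = 206 + 2 × 369.00 ≈ 944; y = 1477 + 2 × 445.00 ≈ 2367.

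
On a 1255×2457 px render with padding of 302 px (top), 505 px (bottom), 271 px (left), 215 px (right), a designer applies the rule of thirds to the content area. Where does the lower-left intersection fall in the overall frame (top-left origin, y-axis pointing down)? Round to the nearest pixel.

Content width = 1255 − 271 − 215 = 769 px; content height = 2457 − 302 − 505 = 1650 px.
Lower-left is one-third across and two-thirds down within the content area.
x = 271 + 1 × 769/3 = 271 + 256.33 ≈ 527
y = 302 + 2 × 1650/3 = 302 + 1100.00 ≈ 1402

(527, 1402)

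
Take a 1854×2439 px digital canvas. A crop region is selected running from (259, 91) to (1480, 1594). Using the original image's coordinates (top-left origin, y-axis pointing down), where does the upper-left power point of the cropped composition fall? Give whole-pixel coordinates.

Crop width = 1480 − 259 = 1221 px; one third is 407.00 px.
Crop height = 1594 − 91 = 1503 px; one third is 501.00 px.
The upper-left point is one-third across and one-third down within the crop:
x = 259 + 1 × 407.00 ≈ 666; y = 91 + 1 × 501.00 ≈ 592.

(666, 592)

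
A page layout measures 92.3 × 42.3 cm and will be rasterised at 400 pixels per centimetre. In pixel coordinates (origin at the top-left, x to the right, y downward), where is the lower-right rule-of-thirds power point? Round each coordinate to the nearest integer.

In pixels the canvas is 92.3 × 400 = 36920 wide and 42.3 × 400 = 16920 tall.
The lower-right point is two-thirds across and two-thirds down:
x = 2 × 36920/3 ≈ 24613; y = 2 × 16920/3 ≈ 11280.

x = 24613 px, y = 11280 px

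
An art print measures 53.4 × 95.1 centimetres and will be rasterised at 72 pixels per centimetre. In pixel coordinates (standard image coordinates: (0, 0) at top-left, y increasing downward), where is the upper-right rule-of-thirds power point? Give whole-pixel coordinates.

In pixels the canvas is 53.4 × 72 = 3844.8 wide and 95.1 × 72 = 6847.2 tall.
The upper-right point is two-thirds across and one-third down:
x = 2 × 3844.8/3 ≈ 2563; y = 1 × 6847.2/3 ≈ 2282.

x = 2563 px, y = 2282 px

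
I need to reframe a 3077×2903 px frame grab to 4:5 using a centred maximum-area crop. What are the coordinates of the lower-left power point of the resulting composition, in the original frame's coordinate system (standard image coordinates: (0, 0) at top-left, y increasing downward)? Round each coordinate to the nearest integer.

x = 1151 px, y = 1935 px

3077/2903 > 4/5, so the 4:5 crop keeps the full height 2903 and trims width to 2903 × 4/5 = 2322.40 px.
Left offset = (3077 − 2322.40)/2 = 377.30 px; top offset = 0.
Lower-left is one-third across and two-thirds down within the crop:
x = 377.30 + 1 × 2322.40/3 ≈ 1151; y = 0.00 + 2 × 2903.00/3 ≈ 1935.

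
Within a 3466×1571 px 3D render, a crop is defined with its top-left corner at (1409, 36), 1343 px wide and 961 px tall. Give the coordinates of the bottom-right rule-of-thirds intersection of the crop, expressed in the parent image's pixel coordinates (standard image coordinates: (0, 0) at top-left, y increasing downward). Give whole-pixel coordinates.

One third of the crop width 1343 is 447.67 px.
One third of the crop height 961 is 320.33 px.
The bottom-right point is two-thirds across and two-thirds down within the crop:
x = 1409 + 2 × 447.67 ≈ 2304; y = 36 + 2 × 320.33 ≈ 677.

(2304, 677)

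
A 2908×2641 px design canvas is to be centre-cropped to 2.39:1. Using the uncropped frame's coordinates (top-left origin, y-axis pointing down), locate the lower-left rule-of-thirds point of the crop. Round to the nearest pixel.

2908/2641 < 2.39/1, so the 2.39:1 crop keeps the full width 2908 and trims height to 2908 × 1/2.39 = 1216.74 px.
Top offset = (2641 − 1216.74)/2 = 712.13 px; left offset = 0.
Lower-left is one-third across and two-thirds down within the crop:
x = 0.00 + 1 × 2908.00/3 ≈ 969; y = 712.13 + 2 × 1216.74/3 ≈ 1523.

x = 969 px, y = 1523 px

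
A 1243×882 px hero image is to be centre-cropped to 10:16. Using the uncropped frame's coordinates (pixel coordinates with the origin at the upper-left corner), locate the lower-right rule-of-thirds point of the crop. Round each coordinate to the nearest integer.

1243/882 > 10/16, so the 10:16 crop keeps the full height 882 and trims width to 882 × 10/16 = 551.25 px.
Left offset = (1243 − 551.25)/2 = 345.88 px; top offset = 0.
Lower-right is two-thirds across and two-thirds down within the crop:
x = 345.88 + 2 × 551.25/3 ≈ 713; y = 0.00 + 2 × 882.00/3 ≈ 588.

(713, 588)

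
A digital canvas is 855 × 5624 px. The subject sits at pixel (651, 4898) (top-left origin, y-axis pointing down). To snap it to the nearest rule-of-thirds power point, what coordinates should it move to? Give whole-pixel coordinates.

Third lines: x ∈ {285, 570}, y ∈ {1875, 3749}.
651 is closer to x = 570; 4898 is closer to y = 3749.
So the nearest intersection is the lower-right power point.

x = 570 px, y = 3749 px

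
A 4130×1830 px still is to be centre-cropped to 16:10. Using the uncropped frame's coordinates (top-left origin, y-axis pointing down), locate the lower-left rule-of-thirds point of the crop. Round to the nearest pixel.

x = 1577 px, y = 1220 px

4130/1830 > 16/10, so the 16:10 crop keeps the full height 1830 and trims width to 1830 × 16/10 = 2928.00 px.
Left offset = (4130 − 2928.00)/2 = 601.00 px; top offset = 0.
Lower-left is one-third across and two-thirds down within the crop:
x = 601.00 + 1 × 2928.00/3 ≈ 1577; y = 0.00 + 2 × 1830.00/3 ≈ 1220.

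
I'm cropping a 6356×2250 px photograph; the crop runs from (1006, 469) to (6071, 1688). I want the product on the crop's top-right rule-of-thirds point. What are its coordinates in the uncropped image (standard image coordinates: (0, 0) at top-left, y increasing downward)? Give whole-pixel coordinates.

(4383, 875)

Crop width = 6071 − 1006 = 5065 px; one third is 1688.33 px.
Crop height = 1688 − 469 = 1219 px; one third is 406.33 px.
The top-right point is two-thirds across and one-third down within the crop:
x = 1006 + 2 × 1688.33 ≈ 4383; y = 469 + 1 × 406.33 ≈ 875.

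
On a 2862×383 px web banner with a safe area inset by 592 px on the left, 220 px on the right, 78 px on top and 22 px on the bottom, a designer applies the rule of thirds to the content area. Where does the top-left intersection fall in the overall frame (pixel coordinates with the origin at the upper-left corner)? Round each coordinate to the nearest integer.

Content width = 2862 − 592 − 220 = 2050 px; content height = 383 − 78 − 22 = 283 px.
Top-left is one-third across and one-third down within the content area.
x = 592 + 1 × 2050/3 = 592 + 683.33 ≈ 1275
y = 78 + 1 × 283/3 = 78 + 94.33 ≈ 172

(1275, 172)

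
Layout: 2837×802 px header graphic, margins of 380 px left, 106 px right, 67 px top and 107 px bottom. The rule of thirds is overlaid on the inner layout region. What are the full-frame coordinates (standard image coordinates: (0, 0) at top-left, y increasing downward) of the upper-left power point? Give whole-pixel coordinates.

x = 1164 px, y = 276 px

Content width = 2837 − 380 − 106 = 2351 px; content height = 802 − 67 − 107 = 628 px.
Upper-left is one-third across and one-third down within the inner layout region.
x = 380 + 1 × 2351/3 = 380 + 783.67 ≈ 1164
y = 67 + 1 × 628/3 = 67 + 209.33 ≈ 276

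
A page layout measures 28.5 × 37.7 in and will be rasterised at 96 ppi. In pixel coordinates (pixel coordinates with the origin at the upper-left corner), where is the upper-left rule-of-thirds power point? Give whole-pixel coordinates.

(912, 1206)

In pixels the canvas is 28.5 × 96 = 2736 wide and 37.7 × 96 = 3619.2 tall.
The upper-left point is one-third across and one-third down:
x = 1 × 2736/3 ≈ 912; y = 1 × 3619.2/3 ≈ 1206.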